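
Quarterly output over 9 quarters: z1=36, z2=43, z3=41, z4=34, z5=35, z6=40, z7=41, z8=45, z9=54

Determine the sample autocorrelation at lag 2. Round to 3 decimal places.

-0.037

Mean z̄ = (36 + 43 + 41 + 34 + 35 + 40 + 41 + 45 + 54)/9 = 41.0000
Σ(z_t−z̄)(z_{t+2}−z̄) = (0.0000) + (-14.0000) + (0.0000) + (7.0000) + (0.0000) + (-4.0000) + (0.0000) = -11.0000
Denominator Σ(z_t−z̄)² = 300.0000
r_2 = -11.0000 / 300.0000 = -0.037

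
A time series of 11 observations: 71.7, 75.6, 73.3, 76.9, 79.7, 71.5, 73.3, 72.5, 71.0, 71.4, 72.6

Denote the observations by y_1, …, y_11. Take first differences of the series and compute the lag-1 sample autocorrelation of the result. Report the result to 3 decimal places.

First differences Δy: 3.9, -2.3, 3.6, 2.8, -8.2, 1.8, -0.8, -1.5, 0.4, 1.2
Mean of differences = 0.0900
Numerator Σ(Δy_t−Δȳ)(Δy_{t+1}−Δȳ) = -44.8801
Denominator Σ(Δy_t−Δȳ)² = 116.1890
r_1(Δy) = -44.8801 / 116.1890 = -0.386

-0.386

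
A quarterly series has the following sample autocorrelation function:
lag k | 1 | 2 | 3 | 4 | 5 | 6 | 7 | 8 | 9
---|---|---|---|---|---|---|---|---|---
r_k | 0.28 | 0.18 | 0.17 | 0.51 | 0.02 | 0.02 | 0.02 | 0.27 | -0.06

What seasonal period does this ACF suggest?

The largest autocorrelation is r_4 = 0.51; the remaining lags stay at or below 0.28. The elevated value at lag 1 (0.28), dropping to 0.18 at lag 2, reflects decaying short-term dependence rather than seasonality.
The dominant spike at lag 4 indicates a seasonal period of 4.

4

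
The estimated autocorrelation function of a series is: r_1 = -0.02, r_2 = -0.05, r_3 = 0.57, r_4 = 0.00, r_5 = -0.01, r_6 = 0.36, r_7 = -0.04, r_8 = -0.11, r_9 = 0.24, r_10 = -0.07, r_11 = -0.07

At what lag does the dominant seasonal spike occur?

The largest autocorrelation is r_3 = 0.57, with weaker echoes at lags 6 (0.36) and 9 (0.24); the remaining lags stay at or below 0.00.
The dominant spike at lag 3 indicates a seasonal period of 3.

3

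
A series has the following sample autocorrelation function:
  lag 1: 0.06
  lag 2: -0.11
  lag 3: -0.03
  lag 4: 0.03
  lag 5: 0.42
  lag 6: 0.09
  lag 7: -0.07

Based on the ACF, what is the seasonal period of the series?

5

The largest autocorrelation is r_5 = 0.42; the remaining lags stay at or below 0.09.
The dominant spike at lag 5 indicates a seasonal period of 5.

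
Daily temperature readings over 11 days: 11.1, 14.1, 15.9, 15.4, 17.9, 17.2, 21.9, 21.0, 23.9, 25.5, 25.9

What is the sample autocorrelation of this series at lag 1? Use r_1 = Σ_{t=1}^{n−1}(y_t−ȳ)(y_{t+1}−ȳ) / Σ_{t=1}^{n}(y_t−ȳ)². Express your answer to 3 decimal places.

0.659

Mean ȳ = (11.1 + 14.1 + 15.9 + 15.4 + 17.9 + 17.2 + 21.9 + 21.0 + 23.9 + 25.5 + 25.9)/11 = 19.0727
Numerator Σ_{t=1}^{10}(y_t−ȳ)(y_{t+1}−ȳ) = 157.9438
Denominator Σ(y_t−ȳ)² = 239.6618
r_1 = 157.9438 / 239.6618 = 0.659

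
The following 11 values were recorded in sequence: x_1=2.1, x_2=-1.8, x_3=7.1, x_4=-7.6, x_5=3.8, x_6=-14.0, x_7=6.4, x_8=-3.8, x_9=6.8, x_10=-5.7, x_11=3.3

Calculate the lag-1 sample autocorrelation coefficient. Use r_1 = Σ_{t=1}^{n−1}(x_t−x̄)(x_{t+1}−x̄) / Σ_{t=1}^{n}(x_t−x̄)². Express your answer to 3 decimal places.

-0.750

Mean x̄ = (2.1 − 1.8 + 7.1 − 7.6 + 3.8 − 14.0 + 6.4 − 3.8 + 6.8 − 5.7 + 3.3)/11 = -0.3091
Numerator Σ_{t=1}^{10}(x_t−x̄)(x_{t+1}−x̄) = -352.7455
Denominator Σ(x_t−x̄)² = 470.2291
r_1 = -352.7455 / 470.2291 = -0.750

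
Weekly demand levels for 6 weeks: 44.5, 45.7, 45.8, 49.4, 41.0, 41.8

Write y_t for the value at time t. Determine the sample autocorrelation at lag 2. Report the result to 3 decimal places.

Mean ȳ = (44.5 + 45.7 + 45.8 + 49.4 + 41.0 + 41.8)/6 = 44.7000
Deviations from mean: -0.2000, 1.0000, 1.1000, 4.7000, -3.7000, -2.9000
Σ(y_t−ȳ)(y_{t+2}−ȳ) = (-0.2200) + (4.7000) + (-4.0700) + (-13.6300) = -13.2200
Denominator Σ(y_t−ȳ)² = 46.4400
r_2 = -13.2200 / 46.4400 = -0.285

-0.285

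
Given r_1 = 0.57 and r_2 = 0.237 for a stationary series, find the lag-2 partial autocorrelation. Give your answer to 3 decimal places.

φ_{22} = (r_2 − r_1²) / (1 − r_1²)
r_1² = (0.57)² = 0.3249
Numerator = 0.237 − 0.3249 = -0.0879; denominator = 1 − 0.3249 = 0.6751
φ_{22} = -0.0879 / 0.6751 = -0.130

-0.130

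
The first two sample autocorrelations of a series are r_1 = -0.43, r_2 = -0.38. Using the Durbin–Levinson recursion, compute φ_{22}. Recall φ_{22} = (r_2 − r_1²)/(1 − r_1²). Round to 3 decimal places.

φ_{22} = (r_2 − r_1²) / (1 − r_1²)
r_1² = (-0.43)² = 0.1849
Numerator = -0.38 − 0.1849 = -0.5649; denominator = 1 − 0.1849 = 0.8151
φ_{22} = -0.5649 / 0.8151 = -0.693

-0.693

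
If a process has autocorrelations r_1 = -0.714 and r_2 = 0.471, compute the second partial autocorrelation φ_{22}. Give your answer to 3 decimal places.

φ_{22} = (r_2 − r_1²) / (1 − r_1²)
r_1² = (-0.714)² = 0.509796
Numerator = 0.471 − 0.5098 = -0.0388; denominator = 1 − 0.5098 = 0.4902
φ_{22} = -0.0388 / 0.4902 = -0.079

-0.079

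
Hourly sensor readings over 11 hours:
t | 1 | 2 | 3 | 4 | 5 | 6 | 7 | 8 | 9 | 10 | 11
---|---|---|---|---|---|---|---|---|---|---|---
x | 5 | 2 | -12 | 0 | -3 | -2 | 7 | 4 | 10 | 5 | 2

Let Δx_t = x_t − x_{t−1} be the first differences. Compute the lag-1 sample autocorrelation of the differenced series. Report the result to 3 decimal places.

First differences Δx: -3, -14, 12, -3, 1, 9, -3, 6, -5, -3
Mean of differences = -0.3000
Numerator Σ(Δx_t−Δx̄)(Δx_{t+1}−Δx̄) = -215.1900
Denominator Σ(Δx_t−Δx̄)² = 518.1000
r_1(Δx) = -215.1900 / 518.1000 = -0.415

-0.415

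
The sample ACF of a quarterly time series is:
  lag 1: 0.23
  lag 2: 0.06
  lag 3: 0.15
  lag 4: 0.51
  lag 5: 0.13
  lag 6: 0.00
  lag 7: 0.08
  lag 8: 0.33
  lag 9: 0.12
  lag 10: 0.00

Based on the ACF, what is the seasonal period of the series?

4

The largest autocorrelation is r_4 = 0.51, with a weaker echo at lag 8 (0.33); the remaining lags stay at or below 0.23. The elevated value at lag 1 (0.23), dropping to 0.06 at lag 2, reflects decaying short-term dependence rather than seasonality.
The dominant spike at lag 4 indicates a seasonal period of 4.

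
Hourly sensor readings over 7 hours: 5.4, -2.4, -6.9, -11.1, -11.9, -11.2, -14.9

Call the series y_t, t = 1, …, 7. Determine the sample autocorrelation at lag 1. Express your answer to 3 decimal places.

Mean ȳ = (5.4 − 2.4 − 6.9 − 11.1 − 11.9 − 11.2 − 14.9)/7 = -7.5714
Σ(y_t−ȳ)(y_{t+1}−ȳ) = (67.0808) + (3.4722) + (-2.3692) + (15.2737) + (15.7065) + (26.5922) = 125.7563
Denominator Σ(y_t−ȳ)² = 293.5143
r_1 = 125.7563 / 293.5143 = 0.428

0.428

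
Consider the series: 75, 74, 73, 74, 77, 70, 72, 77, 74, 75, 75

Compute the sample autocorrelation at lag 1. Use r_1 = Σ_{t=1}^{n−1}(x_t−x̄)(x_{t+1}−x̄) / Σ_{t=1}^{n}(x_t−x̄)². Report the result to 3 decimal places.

-0.217

Mean x̄ = (75 + 74 + 73 + 74 + 77 + 70 + 72 + 77 + 74 + 75 + 75)/11 = 74.1818
Numerator Σ_{t=1}^{10}(x_t−x̄)(x_{t+1}−x̄) = -9.0331
Denominator Σ(x_t−x̄)² = 41.6364
r_1 = -9.0331 / 41.6364 = -0.217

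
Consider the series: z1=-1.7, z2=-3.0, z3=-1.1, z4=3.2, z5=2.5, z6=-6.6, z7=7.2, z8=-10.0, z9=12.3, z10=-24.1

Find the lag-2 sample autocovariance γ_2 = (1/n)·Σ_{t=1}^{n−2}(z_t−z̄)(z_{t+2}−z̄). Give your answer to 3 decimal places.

36.266

Mean z̄ = (-1.7 − 3.0 − 1.1 + 3.2 + 2.5 − 6.6 + 7.2 − 10.0 + 12.3 − 24.1)/10 = -2.1300
Σ_{t=1}^{8}(z_t−z̄)(z_{t+2}−z̄) = 362.6622
γ_2 = 362.6622 / 10 = 36.266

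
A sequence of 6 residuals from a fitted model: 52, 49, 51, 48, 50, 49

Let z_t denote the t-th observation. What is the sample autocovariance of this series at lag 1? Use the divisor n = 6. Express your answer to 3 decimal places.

Mean z̄ = (52 + 49 + 51 + 48 + 50 + 49)/6 = 49.8333
Deviations: 2.1667, -0.8333, 1.1667, -1.8333, 0.1667, -0.8333
Σ_{t=1}^{5}(z_t−z̄)(z_{t+1}−z̄) = -5.3611
γ_1 = -5.3611 / 6 = -0.894

-0.894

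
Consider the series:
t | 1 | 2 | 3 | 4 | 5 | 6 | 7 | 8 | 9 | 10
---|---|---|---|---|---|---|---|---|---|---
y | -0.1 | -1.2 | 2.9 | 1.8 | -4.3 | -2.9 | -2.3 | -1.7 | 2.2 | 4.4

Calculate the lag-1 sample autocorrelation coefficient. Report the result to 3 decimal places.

0.311

Mean ȳ = (-0.1 − 1.2 + 2.9 + 1.8 − 4.3 − 2.9 − 2.3 − 1.7 + 2.2 + 4.4)/10 = -0.1200
Numerator Σ_{t=1}^{9}(y_t−ȳ)(y_{t+1}−ȳ) = 22.4356
Denominator Σ(y_t−ȳ)² = 72.2360
r_1 = 22.4356 / 72.2360 = 0.311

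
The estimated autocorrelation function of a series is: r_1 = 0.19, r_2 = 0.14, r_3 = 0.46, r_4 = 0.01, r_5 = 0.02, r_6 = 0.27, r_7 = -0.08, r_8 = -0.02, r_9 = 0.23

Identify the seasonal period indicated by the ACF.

The largest autocorrelation is r_3 = 0.46, with weaker echoes at lags 6 (0.27) and 9 (0.23); the remaining lags stay at or below 0.19.
The dominant spike at lag 3 indicates a seasonal period of 3.

3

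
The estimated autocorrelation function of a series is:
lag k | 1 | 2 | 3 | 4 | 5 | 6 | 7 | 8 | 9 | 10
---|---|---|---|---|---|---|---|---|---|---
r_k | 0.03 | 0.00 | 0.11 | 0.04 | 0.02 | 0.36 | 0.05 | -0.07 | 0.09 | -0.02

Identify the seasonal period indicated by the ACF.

The largest autocorrelation is r_6 = 0.36; the remaining lags stay at or below 0.11.
The dominant spike at lag 6 indicates a seasonal period of 6.

6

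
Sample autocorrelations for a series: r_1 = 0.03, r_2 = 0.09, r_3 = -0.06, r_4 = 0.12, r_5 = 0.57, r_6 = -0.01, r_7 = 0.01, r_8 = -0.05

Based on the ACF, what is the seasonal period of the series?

The largest autocorrelation is r_5 = 0.57; the remaining lags stay at or below 0.12.
The dominant spike at lag 5 indicates a seasonal period of 5.

5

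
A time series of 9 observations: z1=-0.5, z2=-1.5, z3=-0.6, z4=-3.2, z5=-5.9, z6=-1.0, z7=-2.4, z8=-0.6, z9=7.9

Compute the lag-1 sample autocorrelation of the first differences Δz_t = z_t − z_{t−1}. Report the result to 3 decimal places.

-0.051

First differences Δz: -1.0, 0.9, -2.6, -2.7, 4.9, -1.4, 1.8, 8.5
Mean of differences = 1.0500
Numerator Σ(Δz_t−Δz̄)(Δz_{t+1}−Δz̄) = -5.5775
Denominator Σ(Δz_t−Δz̄)² = 108.5000
r_1(Δz) = -5.5775 / 108.5000 = -0.051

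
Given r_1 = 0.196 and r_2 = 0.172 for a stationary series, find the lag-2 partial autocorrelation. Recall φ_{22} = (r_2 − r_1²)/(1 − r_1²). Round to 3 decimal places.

φ_{22} = (r_2 − r_1²) / (1 − r_1²)
r_1² = (0.196)² = 0.038416
Numerator = 0.172 − 0.0384 = 0.1336; denominator = 1 − 0.0384 = 0.9616
φ_{22} = 0.1336 / 0.9616 = 0.139

0.139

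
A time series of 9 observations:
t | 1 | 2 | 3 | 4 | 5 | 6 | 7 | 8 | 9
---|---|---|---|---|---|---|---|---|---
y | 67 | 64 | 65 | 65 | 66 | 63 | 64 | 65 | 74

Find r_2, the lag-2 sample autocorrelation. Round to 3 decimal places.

-0.115

Mean ȳ = (67 + 64 + 65 + 65 + 66 + 63 + 64 + 65 + 74)/9 = 65.8889
Numerator Σ_{t=1}^{7}(y_t−ȳ)(y_{t+2}−ȳ) = -9.8025
Denominator Σ(y_t−ȳ)² = 84.8889
r_2 = -9.8025 / 84.8889 = -0.115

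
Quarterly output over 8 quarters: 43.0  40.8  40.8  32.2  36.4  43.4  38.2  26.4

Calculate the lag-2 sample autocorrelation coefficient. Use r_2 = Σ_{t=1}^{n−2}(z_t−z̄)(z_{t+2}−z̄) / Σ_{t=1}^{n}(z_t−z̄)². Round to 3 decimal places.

Mean z̄ = (43.0 + 40.8 + 40.8 + 32.2 + 36.4 + 43.4 + 38.2 + 26.4)/8 = 37.6500
Deviations from mean: 5.3500, 3.1500, 3.1500, -5.4500, -1.2500, 5.7500, 0.5500, -11.2500
Numerator Σ_{t=1}^{6}(z_t−z̄)(z_{t+2}−z̄) = -100.9650
Denominator Σ(z_t−z̄)² = 239.6600
r_2 = -100.9650 / 239.6600 = -0.421

-0.421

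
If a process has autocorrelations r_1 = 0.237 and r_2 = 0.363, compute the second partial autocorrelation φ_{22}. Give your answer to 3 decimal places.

φ_{22} = (r_2 − r_1²) / (1 − r_1²)
r_1² = (0.237)² = 0.056169
Numerator = 0.363 − 0.0562 = 0.3068; denominator = 1 − 0.0562 = 0.9438
φ_{22} = 0.3068 / 0.9438 = 0.325

0.325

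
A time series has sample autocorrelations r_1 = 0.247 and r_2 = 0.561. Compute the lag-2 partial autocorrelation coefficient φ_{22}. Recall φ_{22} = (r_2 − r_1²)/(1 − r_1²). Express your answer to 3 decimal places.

0.532

φ_{22} = (r_2 − r_1²) / (1 − r_1²)
r_1² = (0.247)² = 0.061009
Numerator = 0.561 − 0.0610 = 0.5000; denominator = 1 − 0.0610 = 0.9390
φ_{22} = 0.5000 / 0.9390 = 0.532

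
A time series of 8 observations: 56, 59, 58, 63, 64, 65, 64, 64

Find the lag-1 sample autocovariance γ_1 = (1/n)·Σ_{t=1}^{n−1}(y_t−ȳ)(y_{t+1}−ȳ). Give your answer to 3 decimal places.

Mean ȳ = (56 + 59 + 58 + 63 + 64 + 65 + 64 + 64)/8 = 61.6250
Σ_{t=1}^{7}(y_t−ȳ)(y_{t+1}−ȳ) = 44.2344
γ_1 = 44.2344 / 8 = 5.529

5.529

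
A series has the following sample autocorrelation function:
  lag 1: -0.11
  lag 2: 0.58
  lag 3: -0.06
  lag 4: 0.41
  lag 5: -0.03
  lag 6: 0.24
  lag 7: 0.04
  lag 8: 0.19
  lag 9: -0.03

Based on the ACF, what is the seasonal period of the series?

The largest autocorrelation is r_2 = 0.58, with weaker echoes at lags 4 (0.41), 6 (0.24) and 8 (0.19); the remaining lags stay at or below 0.04.
The dominant spike at lag 2 indicates a seasonal period of 2.

2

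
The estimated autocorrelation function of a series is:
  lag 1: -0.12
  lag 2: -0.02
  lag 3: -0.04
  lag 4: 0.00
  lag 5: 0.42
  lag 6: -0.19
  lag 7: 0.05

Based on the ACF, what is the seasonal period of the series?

5

The largest autocorrelation is r_5 = 0.42; the remaining lags stay at or below 0.05.
The dominant spike at lag 5 indicates a seasonal period of 5.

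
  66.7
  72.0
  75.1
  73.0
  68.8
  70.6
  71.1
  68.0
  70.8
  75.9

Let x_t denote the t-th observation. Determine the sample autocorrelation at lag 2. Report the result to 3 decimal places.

-0.505

Mean x̄ = (66.7 + 72.0 + 75.1 + 73.0 + 68.8 + 70.6 + 71.1 + 68.0 + 70.8 + 75.9)/10 = 71.2000
Numerator Σ_{t=1}^{8}(x_t−x̄)(x_{t+2}−x̄) = -39.3900
Denominator Σ(x_t−x̄)² = 77.9600
r_2 = -39.3900 / 77.9600 = -0.505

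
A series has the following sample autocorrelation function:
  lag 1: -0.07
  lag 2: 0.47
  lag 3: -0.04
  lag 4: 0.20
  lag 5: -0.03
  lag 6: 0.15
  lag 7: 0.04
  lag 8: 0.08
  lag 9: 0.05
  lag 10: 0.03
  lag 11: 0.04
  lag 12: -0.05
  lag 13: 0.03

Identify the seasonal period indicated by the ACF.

2

The largest autocorrelation is r_2 = 0.47, with weaker echoes at lags 4 (0.20) and 6 (0.15); the remaining lags stay at or below 0.08.
The dominant spike at lag 2 indicates a seasonal period of 2.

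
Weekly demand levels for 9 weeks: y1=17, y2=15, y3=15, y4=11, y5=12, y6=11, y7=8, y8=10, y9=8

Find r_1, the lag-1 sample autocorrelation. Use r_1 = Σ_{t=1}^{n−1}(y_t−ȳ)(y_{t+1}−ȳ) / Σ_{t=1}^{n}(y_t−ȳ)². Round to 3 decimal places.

0.504

Mean ȳ = (17 + 15 + 15 + 11 + 12 + 11 + 8 + 10 + 8)/9 = 11.8889
Numerator Σ_{t=1}^{8}(y_t−ȳ)(y_{t+1}−ȳ) = 40.7654
Denominator Σ(y_t−ȳ)² = 80.8889
r_1 = 40.7654 / 80.8889 = 0.504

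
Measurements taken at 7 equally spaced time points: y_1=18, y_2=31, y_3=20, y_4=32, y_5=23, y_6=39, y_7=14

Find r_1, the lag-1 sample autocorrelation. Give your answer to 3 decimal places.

-0.644

Mean ȳ = (18 + 31 + 20 + 32 + 23 + 39 + 14)/7 = 25.2857
Deviations from mean: -7.2857, 5.7143, -5.2857, 6.7143, -2.2857, 13.7143, -11.2857
Σ(y_t−ȳ)(y_{t+1}−ȳ) = (-41.6327) + (-30.2041) + (-35.4898) + (-15.3469) + (-31.3469) + (-154.7755) = -308.7959
Denominator Σ(y_t−ȳ)² = 479.4286
r_1 = -308.7959 / 479.4286 = -0.644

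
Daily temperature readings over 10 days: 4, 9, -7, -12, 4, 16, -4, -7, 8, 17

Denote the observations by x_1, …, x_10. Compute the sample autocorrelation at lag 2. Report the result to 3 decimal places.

-0.691

Mean x̄ = (4 + 9 − 7 − 12 + 4 + 16 − 4 − 7 + 8 + 17)/10 = 2.8000
Numerator Σ_{t=1}^{8}(x_t−x̄)(x_{t+2}−x̄) = -622.6800
Denominator Σ(x_t−x̄)² = 901.6000
r_2 = -622.6800 / 901.6000 = -0.691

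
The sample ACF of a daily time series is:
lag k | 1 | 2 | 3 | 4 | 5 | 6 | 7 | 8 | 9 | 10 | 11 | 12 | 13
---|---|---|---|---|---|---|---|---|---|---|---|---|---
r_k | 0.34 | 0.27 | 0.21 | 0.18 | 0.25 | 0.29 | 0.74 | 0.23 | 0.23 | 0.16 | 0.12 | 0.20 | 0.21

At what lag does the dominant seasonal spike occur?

7

The largest autocorrelation is r_7 = 0.74; the remaining lags stay at or below 0.34. The elevated value at lag 1 (0.34), dropping to 0.27 at lag 2, reflects decaying short-term dependence rather than seasonality.
The dominant spike at lag 7 indicates a seasonal period of 7.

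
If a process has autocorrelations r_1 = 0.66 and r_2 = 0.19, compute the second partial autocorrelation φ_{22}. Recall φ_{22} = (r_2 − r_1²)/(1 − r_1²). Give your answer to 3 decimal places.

-0.435

φ_{22} = (r_2 − r_1²) / (1 − r_1²)
r_1² = (0.66)² = 0.4356
Numerator = 0.19 − 0.4356 = -0.2456; denominator = 1 − 0.4356 = 0.5644
φ_{22} = -0.2456 / 0.5644 = -0.435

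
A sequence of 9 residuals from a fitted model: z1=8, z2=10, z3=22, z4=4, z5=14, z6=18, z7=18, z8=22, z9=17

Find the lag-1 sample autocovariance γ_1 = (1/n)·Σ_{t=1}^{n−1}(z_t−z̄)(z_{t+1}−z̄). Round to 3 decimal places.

Mean z̄ = (8 + 10 + 22 + 4 + 14 + 18 + 18 + 22 + 17)/9 = 14.7778
Σ_{t=1}^{8}(z_t−z̄)(z_{t+1}−z̄) = -24.3827
γ_1 = -24.3827 / 9 = -2.709

-2.709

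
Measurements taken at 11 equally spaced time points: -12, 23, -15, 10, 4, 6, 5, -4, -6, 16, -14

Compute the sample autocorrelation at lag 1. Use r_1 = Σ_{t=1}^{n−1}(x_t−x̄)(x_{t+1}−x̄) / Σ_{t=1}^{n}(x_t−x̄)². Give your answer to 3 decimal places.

Mean x̄ = (-12 + 23 − 15 + 10 + 4 + 6 + 5 − 4 − 6 + 16 − 14)/11 = 1.1818
Numerator Σ_{t=1}^{10}(x_t−x̄)(x_{t+1}−x̄) = -1040.4876
Denominator Σ(x_t−x̄)² = 1563.6364
r_1 = -1040.4876 / 1563.6364 = -0.665

-0.665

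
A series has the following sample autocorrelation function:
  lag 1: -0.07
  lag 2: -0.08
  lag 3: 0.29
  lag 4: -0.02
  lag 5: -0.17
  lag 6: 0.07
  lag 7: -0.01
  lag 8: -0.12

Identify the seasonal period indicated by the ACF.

The largest autocorrelation is r_3 = 0.29; the remaining lags stay at or below 0.07.
The dominant spike at lag 3 indicates a seasonal period of 3.

3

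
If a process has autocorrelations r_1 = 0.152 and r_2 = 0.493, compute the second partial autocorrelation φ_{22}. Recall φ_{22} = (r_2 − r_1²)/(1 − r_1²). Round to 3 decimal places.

φ_{22} = (r_2 − r_1²) / (1 − r_1²)
r_1² = (0.152)² = 0.023104
Numerator = 0.493 − 0.0231 = 0.4699; denominator = 1 − 0.0231 = 0.9769
φ_{22} = 0.4699 / 0.9769 = 0.481

0.481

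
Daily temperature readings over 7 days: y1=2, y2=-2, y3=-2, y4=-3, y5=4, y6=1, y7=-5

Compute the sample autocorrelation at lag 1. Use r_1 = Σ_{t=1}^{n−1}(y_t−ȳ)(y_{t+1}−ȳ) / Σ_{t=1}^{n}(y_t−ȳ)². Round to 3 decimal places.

-0.150

Mean ȳ = (2 − 2 − 2 − 3 + 4 + 1 − 5)/7 = -0.7143
Σ(y_t−ȳ)(y_{t+1}−ȳ) = (-3.4898) + (1.6531) + (2.9388) + (-10.7755) + (8.0816) + (-7.3469) = -8.9388
Denominator Σ(y_t−ȳ)² = 59.4286
r_1 = -8.9388 / 59.4286 = -0.150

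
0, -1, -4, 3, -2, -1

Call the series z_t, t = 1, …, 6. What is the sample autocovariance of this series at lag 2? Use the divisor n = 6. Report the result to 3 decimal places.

-0.037

Mean z̄ = (0 − 1 − 4 + 3 − 2 − 1)/6 = -0.8333
Σ_{t=1}^{4}(z_t−z̄)(z_{t+2}−z̄) = -0.2222
γ_2 = -0.2222 / 6 = -0.037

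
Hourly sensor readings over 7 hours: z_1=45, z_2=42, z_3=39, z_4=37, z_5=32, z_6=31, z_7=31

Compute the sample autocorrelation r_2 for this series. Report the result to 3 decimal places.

Mean z̄ = (45 + 42 + 39 + 37 + 32 + 31 + 31)/7 = 36.7143
Deviations from mean: 8.2857, 5.2857, 2.2857, 0.2857, -4.7143, -5.7143, -5.7143
Σ(z_t−z̄)(z_{t+2}−z̄) = (18.9388) + (1.5102) + (-10.7755) + (-1.6327) + (26.9388) = 34.9796
Denominator Σ(z_t−z̄)² = 189.4286
r_2 = 34.9796 / 189.4286 = 0.185

0.185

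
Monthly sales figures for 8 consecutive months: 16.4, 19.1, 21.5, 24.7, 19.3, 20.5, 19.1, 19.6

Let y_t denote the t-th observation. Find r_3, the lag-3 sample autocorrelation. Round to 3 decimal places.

-0.492

Mean ȳ = (16.4 + 19.1 + 21.5 + 24.7 + 19.3 + 20.5 + 19.1 + 19.6)/8 = 20.0250
Deviations from mean: -3.6250, -0.9250, 1.4750, 4.6750, -0.7250, 0.4750, -0.9250, -0.4250
Σ(y_t−ȳ)(y_{t+3}−ȳ) = (-16.9469) + (0.6706) + (0.7006) + (-4.3244) + (0.3081) = -19.5919
Denominator Σ(y_t−ȳ)² = 39.8150
r_3 = -19.5919 / 39.8150 = -0.492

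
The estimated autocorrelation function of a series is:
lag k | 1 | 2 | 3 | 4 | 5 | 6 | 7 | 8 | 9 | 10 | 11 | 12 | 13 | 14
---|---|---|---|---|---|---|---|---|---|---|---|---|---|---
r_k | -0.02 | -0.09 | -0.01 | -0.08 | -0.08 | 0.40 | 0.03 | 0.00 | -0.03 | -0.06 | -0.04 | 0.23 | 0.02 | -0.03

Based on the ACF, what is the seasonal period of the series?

6

The largest autocorrelation is r_6 = 0.40, with a weaker echo at lag 12 (0.23); the remaining lags stay at or below 0.03.
The dominant spike at lag 6 indicates a seasonal period of 6.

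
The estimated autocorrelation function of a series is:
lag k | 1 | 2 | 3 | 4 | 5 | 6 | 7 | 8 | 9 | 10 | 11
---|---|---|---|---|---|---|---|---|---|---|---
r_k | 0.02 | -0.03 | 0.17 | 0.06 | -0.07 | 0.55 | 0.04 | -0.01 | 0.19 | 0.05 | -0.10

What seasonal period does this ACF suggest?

6

The largest autocorrelation is r_6 = 0.55; the remaining lags stay at or below 0.19.
The dominant spike at lag 6 indicates a seasonal period of 6.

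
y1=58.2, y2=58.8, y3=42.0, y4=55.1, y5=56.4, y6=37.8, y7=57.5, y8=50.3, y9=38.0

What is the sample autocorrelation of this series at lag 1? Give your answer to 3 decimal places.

Mean ȳ = (58.2 + 58.8 + 42.0 + 55.1 + 56.4 + 37.8 + 57.5 + 50.3 + 38.0)/9 = 50.4556
Numerator Σ_{t=1}^{8}(y_t−ȳ)(y_{t+1}−ȳ) = -181.1364
Denominator Σ(y_t−ȳ)² = 622.9622
r_1 = -181.1364 / 622.9622 = -0.291

-0.291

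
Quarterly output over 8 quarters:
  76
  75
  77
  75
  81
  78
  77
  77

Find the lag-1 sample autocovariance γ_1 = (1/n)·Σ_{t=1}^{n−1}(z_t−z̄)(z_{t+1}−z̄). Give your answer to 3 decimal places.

Mean z̄ = (76 + 75 + 77 + 75 + 81 + 78 + 77 + 77)/8 = 77.0000
Σ_{t=1}^{7}(z_t−z̄)(z_{t+1}−z̄) = -2.0000
γ_1 = -2.0000 / 8 = -0.250

-0.250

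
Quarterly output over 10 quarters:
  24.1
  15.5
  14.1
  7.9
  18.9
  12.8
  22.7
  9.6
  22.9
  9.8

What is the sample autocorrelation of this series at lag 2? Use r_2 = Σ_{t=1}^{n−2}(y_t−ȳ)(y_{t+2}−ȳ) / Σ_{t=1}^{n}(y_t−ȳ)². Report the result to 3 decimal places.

Mean ȳ = (24.1 + 15.5 + 14.1 + 7.9 + 18.9 + 12.8 + 22.7 + 9.6 + 22.9 + 9.8)/10 = 15.8300
Numerator Σ_{t=1}^{8}(y_t−ȳ)(y_{t+2}−ȳ) = 133.1322
Denominator Σ(y_t−ȳ)² = 325.3410
r_2 = 133.1322 / 325.3410 = 0.409

0.409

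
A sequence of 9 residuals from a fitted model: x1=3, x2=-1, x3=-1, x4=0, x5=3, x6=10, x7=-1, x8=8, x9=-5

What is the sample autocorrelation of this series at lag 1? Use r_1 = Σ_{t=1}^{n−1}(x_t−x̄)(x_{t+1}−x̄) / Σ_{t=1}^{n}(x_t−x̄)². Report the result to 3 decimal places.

-0.359

Mean x̄ = (3 − 1 − 1 + 0 + 3 + 10 − 1 + 8 − 5)/9 = 1.7778
Numerator Σ_{t=1}^{8}(x_t−x̄)(x_{t+1}−x̄) = -65.1605
Denominator Σ(x_t−x̄)² = 181.5556
r_1 = -65.1605 / 181.5556 = -0.359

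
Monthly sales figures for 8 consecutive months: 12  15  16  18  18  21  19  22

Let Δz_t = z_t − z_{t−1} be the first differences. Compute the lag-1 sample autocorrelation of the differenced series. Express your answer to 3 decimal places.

-0.680

First differences Δz: 3, 1, 2, 0, 3, -2, 3
Mean of differences = 1.4286
Numerator Σ(Δz_t−Δz̄)(Δz_{t+1}−Δz̄) = -14.7551
Denominator Σ(Δz_t−Δz̄)² = 21.7143
r_1(Δz) = -14.7551 / 21.7143 = -0.680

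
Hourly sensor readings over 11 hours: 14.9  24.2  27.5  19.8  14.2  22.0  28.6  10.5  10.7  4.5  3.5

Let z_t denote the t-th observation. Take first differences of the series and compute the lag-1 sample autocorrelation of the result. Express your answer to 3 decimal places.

-0.133

First differences Δz: 9.3, 3.3, -7.7, -5.6, 7.8, 6.6, -18.1, 0.2, -6.2, -1.0
Mean of differences = -1.1400
Numerator Σ(Δz_t−Δz̄)(Δz_{t+1}−Δz̄) = -85.6776
Denominator Σ(Δz_t−Δz̄)² = 646.5240
r_1(Δz) = -85.6776 / 646.5240 = -0.133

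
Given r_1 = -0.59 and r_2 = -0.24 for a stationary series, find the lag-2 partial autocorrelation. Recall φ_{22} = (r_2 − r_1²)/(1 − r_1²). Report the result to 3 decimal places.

φ_{22} = (r_2 − r_1²) / (1 − r_1²)
r_1² = (-0.59)² = 0.3481
Numerator = -0.24 − 0.3481 = -0.5881; denominator = 1 − 0.3481 = 0.6519
φ_{22} = -0.5881 / 0.6519 = -0.902

-0.902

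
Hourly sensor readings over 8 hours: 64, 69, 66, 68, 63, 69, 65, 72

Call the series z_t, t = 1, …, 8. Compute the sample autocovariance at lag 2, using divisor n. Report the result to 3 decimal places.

3.625

Mean z̄ = (64 + 69 + 66 + 68 + 63 + 69 + 65 + 72)/8 = 67.0000
Σ_{t=1}^{6}(z_t−z̄)(z_{t+2}−z̄) = 29.0000
γ_2 = 29.0000 / 8 = 3.625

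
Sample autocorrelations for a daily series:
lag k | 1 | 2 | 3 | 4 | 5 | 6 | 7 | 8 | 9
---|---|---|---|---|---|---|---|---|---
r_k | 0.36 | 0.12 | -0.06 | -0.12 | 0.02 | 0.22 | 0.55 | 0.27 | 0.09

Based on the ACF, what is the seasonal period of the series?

The largest autocorrelation is r_7 = 0.55; the remaining lags stay at or below 0.36. The elevated value at lag 1 (0.36), dropping to 0.12 at lag 2, reflects decaying short-term dependence rather than seasonality.
The dominant spike at lag 7 indicates a seasonal period of 7.

7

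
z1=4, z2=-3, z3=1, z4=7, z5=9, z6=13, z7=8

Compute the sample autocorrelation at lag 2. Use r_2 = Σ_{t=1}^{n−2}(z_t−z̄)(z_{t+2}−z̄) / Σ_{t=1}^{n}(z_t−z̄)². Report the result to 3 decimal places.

-0.010

Mean z̄ = (4 − 3 + 1 + 7 + 9 + 13 + 8)/7 = 5.5714
Deviations from mean: -1.5714, -8.5714, -4.5714, 1.4286, 3.4286, 7.4286, 2.4286
Σ(z_t−z̄)(z_{t+2}−z̄) = (7.1837) + (-12.2449) + (-15.6735) + (10.6122) + (8.3265) = -1.7959
Denominator Σ(z_t−z̄)² = 171.7143
r_2 = -1.7959 / 171.7143 = -0.010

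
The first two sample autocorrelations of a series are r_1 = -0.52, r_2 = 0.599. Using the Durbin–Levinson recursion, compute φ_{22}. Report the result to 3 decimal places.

0.450

φ_{22} = (r_2 − r_1²) / (1 − r_1²)
r_1² = (-0.52)² = 0.2704
Numerator = 0.599 − 0.2704 = 0.3286; denominator = 1 − 0.2704 = 0.7296
φ_{22} = 0.3286 / 0.7296 = 0.450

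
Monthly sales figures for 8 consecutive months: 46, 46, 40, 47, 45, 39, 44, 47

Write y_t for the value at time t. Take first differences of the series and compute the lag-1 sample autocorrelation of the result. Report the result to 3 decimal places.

-0.370

First differences Δy: 0, -6, 7, -2, -6, 5, 3
Mean of differences = 0.1429
Numerator Σ(Δy_t−Δȳ)(Δy_{t+1}−Δȳ) = -58.7347
Denominator Σ(Δy_t−Δȳ)² = 158.8571
r_1(Δy) = -58.7347 / 158.8571 = -0.370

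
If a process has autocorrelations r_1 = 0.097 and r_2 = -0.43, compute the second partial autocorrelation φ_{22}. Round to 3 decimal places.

-0.444

φ_{22} = (r_2 − r_1²) / (1 − r_1²)
r_1² = (0.097)² = 0.009409
Numerator = -0.43 − 0.0094 = -0.4394; denominator = 1 − 0.0094 = 0.9906
φ_{22} = -0.4394 / 0.9906 = -0.444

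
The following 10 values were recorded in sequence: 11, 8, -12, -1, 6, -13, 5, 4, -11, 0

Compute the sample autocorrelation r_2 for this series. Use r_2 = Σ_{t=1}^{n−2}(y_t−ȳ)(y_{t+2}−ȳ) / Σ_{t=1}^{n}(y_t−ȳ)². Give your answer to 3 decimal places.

-0.401

Mean ȳ = (11 + 8 − 12 − 1 + 6 − 13 + 5 + 4 − 11 + 0)/10 = -0.3000
Numerator Σ_{t=1}^{8}(y_t−ȳ)(y_{t+2}−ȳ) = -279.4800
Denominator Σ(y_t−ȳ)² = 696.1000
r_2 = -279.4800 / 696.1000 = -0.401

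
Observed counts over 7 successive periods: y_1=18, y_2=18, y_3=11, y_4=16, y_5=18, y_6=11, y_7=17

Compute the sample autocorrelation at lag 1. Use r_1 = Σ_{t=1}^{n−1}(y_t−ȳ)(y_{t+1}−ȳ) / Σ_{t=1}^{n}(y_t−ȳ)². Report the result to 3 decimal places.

Mean ȳ = (18 + 18 + 11 + 16 + 18 + 11 + 17)/7 = 15.5714
Deviations from mean: 2.4286, 2.4286, -4.5714, 0.4286, 2.4286, -4.5714, 1.4286
Σ(y_t−ȳ)(y_{t+1}−ȳ) = (5.8980) + (-11.1020) + (-1.9592) + (1.0408) + (-11.1020) + (-6.5306) = -23.7551
Denominator Σ(y_t−ȳ)² = 61.7143
r_1 = -23.7551 / 61.7143 = -0.385

-0.385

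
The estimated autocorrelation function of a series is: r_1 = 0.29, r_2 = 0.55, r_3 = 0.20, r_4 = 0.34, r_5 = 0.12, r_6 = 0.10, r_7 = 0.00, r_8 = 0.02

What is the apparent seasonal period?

The largest autocorrelation is r_2 = 0.55, with a weaker echo at lag 4 (0.34); the remaining lags stay at or below 0.29.
The dominant spike at lag 2 indicates a seasonal period of 2.

2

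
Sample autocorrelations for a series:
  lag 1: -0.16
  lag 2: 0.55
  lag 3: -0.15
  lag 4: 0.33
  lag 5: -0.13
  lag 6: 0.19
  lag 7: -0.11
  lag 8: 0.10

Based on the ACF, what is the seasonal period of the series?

The largest autocorrelation is r_2 = 0.55, with weaker echoes at lags 4 (0.33) and 6 (0.19); the remaining lags stay at or below 0.10.
The dominant spike at lag 2 indicates a seasonal period of 2.

2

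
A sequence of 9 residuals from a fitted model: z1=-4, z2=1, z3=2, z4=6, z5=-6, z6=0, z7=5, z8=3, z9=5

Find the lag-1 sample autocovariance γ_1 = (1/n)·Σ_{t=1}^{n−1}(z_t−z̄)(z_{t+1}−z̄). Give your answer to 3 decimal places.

-1.383

Mean z̄ = (-4 + 1 + 2 + 6 − 6 + 0 + 5 + 3 + 5)/9 = 1.3333
Σ_{t=1}^{8}(z_t−z̄)(z_{t+1}−z̄) = -12.4444
γ_1 = -12.4444 / 9 = -1.383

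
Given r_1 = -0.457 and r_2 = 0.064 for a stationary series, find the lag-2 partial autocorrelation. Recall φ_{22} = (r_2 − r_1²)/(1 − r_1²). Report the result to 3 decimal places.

-0.183

φ_{22} = (r_2 − r_1²) / (1 − r_1²)
r_1² = (-0.457)² = 0.208849
Numerator = 0.064 − 0.2088 = -0.1448; denominator = 1 − 0.2088 = 0.7912
φ_{22} = -0.1448 / 0.7912 = -0.183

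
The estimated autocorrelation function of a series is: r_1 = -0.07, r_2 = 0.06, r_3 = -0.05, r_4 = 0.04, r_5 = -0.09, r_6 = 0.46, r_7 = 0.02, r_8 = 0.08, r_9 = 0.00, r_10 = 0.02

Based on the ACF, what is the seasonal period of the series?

The largest autocorrelation is r_6 = 0.46; the remaining lags stay at or below 0.08.
The dominant spike at lag 6 indicates a seasonal period of 6.

6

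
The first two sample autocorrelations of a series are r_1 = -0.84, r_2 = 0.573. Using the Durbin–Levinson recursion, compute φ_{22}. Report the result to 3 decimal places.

φ_{22} = (r_2 − r_1²) / (1 − r_1²)
r_1² = (-0.84)² = 0.7056
Numerator = 0.573 − 0.7056 = -0.1326; denominator = 1 − 0.7056 = 0.2944
φ_{22} = -0.1326 / 0.2944 = -0.450

-0.450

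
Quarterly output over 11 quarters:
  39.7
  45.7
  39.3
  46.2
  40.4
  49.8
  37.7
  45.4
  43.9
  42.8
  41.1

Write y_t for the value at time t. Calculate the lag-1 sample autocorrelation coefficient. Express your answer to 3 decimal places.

-0.771

Mean ȳ = (39.7 + 45.7 + 39.3 + 46.2 + 40.4 + 49.8 + 37.7 + 45.4 + 43.9 + 42.8 + 41.1)/11 = 42.9091
Numerator Σ_{t=1}^{10}(y_t−ȳ)(y_{t+1}−ȳ) = -102.7664
Denominator Σ(y_t−ȳ)² = 133.3291
r_1 = -102.7664 / 133.3291 = -0.771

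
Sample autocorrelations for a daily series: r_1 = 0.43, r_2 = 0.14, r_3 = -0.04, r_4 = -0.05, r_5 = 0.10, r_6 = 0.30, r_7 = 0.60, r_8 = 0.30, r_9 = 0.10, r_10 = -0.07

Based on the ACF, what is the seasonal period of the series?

7

The largest autocorrelation is r_7 = 0.60; the remaining lags stay at or below 0.43. The elevated value at lag 1 (0.43), dropping to 0.14 at lag 2, reflects decaying short-term dependence rather than seasonality.
The dominant spike at lag 7 indicates a seasonal period of 7.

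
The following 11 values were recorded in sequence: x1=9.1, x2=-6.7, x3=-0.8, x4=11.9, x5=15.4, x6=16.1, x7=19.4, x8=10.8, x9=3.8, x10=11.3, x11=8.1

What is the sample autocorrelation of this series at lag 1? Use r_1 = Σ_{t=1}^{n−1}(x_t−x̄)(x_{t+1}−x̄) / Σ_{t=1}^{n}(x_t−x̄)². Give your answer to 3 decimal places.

0.438

Mean x̄ = (9.1 − 6.7 − 0.8 + 11.9 + 15.4 + 16.1 + 19.4 + 10.8 + 3.8 + 11.3 + 8.1)/11 = 8.9455
Numerator Σ_{t=1}^{10}(x_t−x̄)(x_{t+1}−x̄) = 257.0479
Denominator Σ(x_t−x̄)² = 586.8273
r_1 = 257.0479 / 586.8273 = 0.438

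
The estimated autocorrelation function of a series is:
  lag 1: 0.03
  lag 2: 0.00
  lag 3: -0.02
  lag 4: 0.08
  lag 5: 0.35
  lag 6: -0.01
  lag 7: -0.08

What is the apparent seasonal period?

The largest autocorrelation is r_5 = 0.35; the remaining lags stay at or below 0.08.
The dominant spike at lag 5 indicates a seasonal period of 5.

5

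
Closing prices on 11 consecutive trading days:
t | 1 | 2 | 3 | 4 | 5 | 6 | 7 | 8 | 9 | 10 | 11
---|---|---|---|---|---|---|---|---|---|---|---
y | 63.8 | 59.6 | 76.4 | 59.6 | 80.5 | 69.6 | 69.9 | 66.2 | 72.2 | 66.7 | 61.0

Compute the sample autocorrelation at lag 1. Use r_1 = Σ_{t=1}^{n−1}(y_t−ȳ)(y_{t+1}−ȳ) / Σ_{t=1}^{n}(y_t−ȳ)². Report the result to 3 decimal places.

-0.418

Mean ȳ = (63.8 + 59.6 + 76.4 + 59.6 + 80.5 + 69.6 + 69.9 + 66.2 + 72.2 + 66.7 + 61.0)/11 = 67.7727
Numerator Σ_{t=1}^{10}(y_t−ȳ)(y_{t+1}−ȳ) = -193.2144
Denominator Σ(y_t−ȳ)² = 462.7418
r_1 = -193.2144 / 462.7418 = -0.418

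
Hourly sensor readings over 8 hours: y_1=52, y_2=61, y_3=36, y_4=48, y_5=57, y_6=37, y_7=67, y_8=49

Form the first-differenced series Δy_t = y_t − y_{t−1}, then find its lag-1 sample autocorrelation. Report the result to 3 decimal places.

First differences Δy: 9, -25, 12, 9, -20, 30, -18
Mean of differences = -0.4286
Numerator Σ(Δy_t−Δȳ)(Δy_{t+1}−Δȳ) = -1734.6122
Denominator Σ(Δy_t−Δȳ)² = 2553.7143
r_1(Δy) = -1734.6122 / 2553.7143 = -0.679

-0.679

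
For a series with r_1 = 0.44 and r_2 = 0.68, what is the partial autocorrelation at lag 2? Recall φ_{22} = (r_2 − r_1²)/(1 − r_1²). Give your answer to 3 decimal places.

φ_{22} = (r_2 − r_1²) / (1 − r_1²)
r_1² = (0.44)² = 0.1936
Numerator = 0.68 − 0.1936 = 0.4864; denominator = 1 − 0.1936 = 0.8064
φ_{22} = 0.4864 / 0.8064 = 0.603

0.603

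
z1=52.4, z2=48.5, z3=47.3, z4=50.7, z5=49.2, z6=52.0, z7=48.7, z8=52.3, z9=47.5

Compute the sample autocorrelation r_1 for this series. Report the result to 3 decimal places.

Mean z̄ = (52.4 + 48.5 + 47.3 + 50.7 + 49.2 + 52.0 + 48.7 + 52.3 + 47.5)/9 = 49.8444
Numerator Σ_{t=1}^{8}(z_t−z̄)(z_{t+1}−z̄) = -15.1664
Denominator Σ(z_t−z̄)² = 33.4422
r_1 = -15.1664 / 33.4422 = -0.454

-0.454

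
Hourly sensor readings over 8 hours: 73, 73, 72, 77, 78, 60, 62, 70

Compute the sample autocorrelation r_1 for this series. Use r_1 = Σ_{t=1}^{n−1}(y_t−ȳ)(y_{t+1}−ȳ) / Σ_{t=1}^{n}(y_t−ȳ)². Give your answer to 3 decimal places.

0.282

Mean ȳ = (73 + 73 + 72 + 77 + 78 + 60 + 62 + 70)/8 = 70.6250
Deviations from mean: 2.3750, 2.3750, 1.3750, 6.3750, 7.3750, -10.6250, -8.6250, -0.6250
Σ(y_t−ȳ)(y_{t+1}−ȳ) = (5.6406) + (3.2656) + (8.7656) + (47.0156) + (-78.3594) + (91.6406) + (5.3906) = 83.3594
Denominator Σ(y_t−ȳ)² = 295.8750
r_1 = 83.3594 / 295.8750 = 0.282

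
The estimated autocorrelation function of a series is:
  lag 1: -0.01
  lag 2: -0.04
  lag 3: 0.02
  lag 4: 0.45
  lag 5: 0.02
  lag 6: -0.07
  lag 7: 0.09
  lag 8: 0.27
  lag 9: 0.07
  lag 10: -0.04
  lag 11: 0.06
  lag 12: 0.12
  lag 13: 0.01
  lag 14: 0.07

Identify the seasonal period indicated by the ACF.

The largest autocorrelation is r_4 = 0.45, with a weaker echo at lag 8 (0.27); the remaining lags stay at or below 0.12.
The dominant spike at lag 4 indicates a seasonal period of 4.

4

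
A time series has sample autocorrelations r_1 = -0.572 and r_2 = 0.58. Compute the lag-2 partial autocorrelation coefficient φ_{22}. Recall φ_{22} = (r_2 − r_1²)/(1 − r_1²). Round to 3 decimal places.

φ_{22} = (r_2 − r_1²) / (1 − r_1²)
r_1² = (-0.572)² = 0.327184
Numerator = 0.58 − 0.3272 = 0.2528; denominator = 1 − 0.3272 = 0.6728
φ_{22} = 0.2528 / 0.6728 = 0.376

0.376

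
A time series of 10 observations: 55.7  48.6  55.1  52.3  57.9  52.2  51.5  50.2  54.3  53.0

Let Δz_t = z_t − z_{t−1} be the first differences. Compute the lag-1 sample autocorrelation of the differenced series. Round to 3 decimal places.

-0.630

First differences Δz: -7.1, 6.5, -2.8, 5.6, -5.7, -0.7, -1.3, 4.1, -1.3
Mean of differences = -0.3000
Numerator Σ(Δz_t−Δz̄)(Δz_{t+1}−Δz̄) = -116.0900
Denominator Σ(Δz_t−Δz̄)² = 184.2200
r_1(Δz) = -116.0900 / 184.2200 = -0.630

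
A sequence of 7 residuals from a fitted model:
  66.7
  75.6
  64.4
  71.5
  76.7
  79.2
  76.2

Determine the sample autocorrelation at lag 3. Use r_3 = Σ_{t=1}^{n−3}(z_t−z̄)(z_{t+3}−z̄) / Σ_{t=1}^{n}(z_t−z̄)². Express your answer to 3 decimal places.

-0.212

Mean z̄ = (66.7 + 75.6 + 64.4 + 71.5 + 76.7 + 79.2 + 76.2)/7 = 72.9000
Numerator Σ_{t=1}^{4}(z_t−z̄)(z_{t+3}−z̄) = -39.2300
Denominator Σ(z_t−z̄)² = 184.9600
r_3 = -39.2300 / 184.9600 = -0.212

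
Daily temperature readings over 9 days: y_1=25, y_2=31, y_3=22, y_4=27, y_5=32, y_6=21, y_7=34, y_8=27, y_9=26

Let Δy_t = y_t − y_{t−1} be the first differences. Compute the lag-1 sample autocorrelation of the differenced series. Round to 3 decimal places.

First differences Δy: 6, -9, 5, 5, -11, 13, -7, -1
Mean of differences = 0.1250
Numerator Σ(Δy_t−Δȳ)(Δy_{t+1}−Δȳ) = -355.5156
Denominator Σ(Δy_t−Δȳ)² = 506.8750
r_1(Δy) = -355.5156 / 506.8750 = -0.701

-0.701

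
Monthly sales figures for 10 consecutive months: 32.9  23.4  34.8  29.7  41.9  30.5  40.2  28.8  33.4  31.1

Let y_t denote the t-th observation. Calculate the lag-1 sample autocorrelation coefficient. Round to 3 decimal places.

-0.474

Mean ȳ = (32.9 + 23.4 + 34.8 + 29.7 + 41.9 + 30.5 + 40.2 + 28.8 + 33.4 + 31.1)/10 = 32.6700
Numerator Σ_{t=1}^{9}(y_t−ȳ)(y_{t+1}−ȳ) = -125.0979
Denominator Σ(y_t−ȳ)² = 263.9210
r_1 = -125.0979 / 263.9210 = -0.474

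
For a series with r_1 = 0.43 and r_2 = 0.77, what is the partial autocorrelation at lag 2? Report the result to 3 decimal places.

0.718

φ_{22} = (r_2 − r_1²) / (1 − r_1²)
r_1² = (0.43)² = 0.1849
Numerator = 0.77 − 0.1849 = 0.5851; denominator = 1 − 0.1849 = 0.8151
φ_{22} = 0.5851 / 0.8151 = 0.718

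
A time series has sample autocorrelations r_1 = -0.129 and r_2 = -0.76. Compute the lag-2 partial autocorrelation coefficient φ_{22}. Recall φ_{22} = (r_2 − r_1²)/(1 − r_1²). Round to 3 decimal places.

-0.790

φ_{22} = (r_2 − r_1²) / (1 − r_1²)
r_1² = (-0.129)² = 0.016641
Numerator = -0.76 − 0.0166 = -0.7766; denominator = 1 − 0.0166 = 0.9834
φ_{22} = -0.7766 / 0.9834 = -0.790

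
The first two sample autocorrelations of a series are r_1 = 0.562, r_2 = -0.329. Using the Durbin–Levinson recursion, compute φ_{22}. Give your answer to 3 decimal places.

φ_{22} = (r_2 − r_1²) / (1 − r_1²)
r_1² = (0.562)² = 0.315844
Numerator = -0.329 − 0.3158 = -0.6448; denominator = 1 − 0.3158 = 0.6842
φ_{22} = -0.6448 / 0.6842 = -0.943

-0.943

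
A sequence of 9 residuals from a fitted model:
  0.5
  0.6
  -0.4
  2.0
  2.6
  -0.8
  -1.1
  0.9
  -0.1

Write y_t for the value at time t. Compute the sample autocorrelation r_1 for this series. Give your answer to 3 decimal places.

Mean ȳ = (0.5 + 0.6 − 0.4 + 2.0 + 2.6 − 0.8 − 1.1 + 0.9 − 0.1)/9 = 0.4667
Numerator Σ_{t=1}^{8}(y_t−ȳ)(y_{t+1}−ȳ) = 0.1889
Denominator Σ(y_t−ȳ)² = 12.2400
r_1 = 0.1889 / 12.2400 = 0.015

0.015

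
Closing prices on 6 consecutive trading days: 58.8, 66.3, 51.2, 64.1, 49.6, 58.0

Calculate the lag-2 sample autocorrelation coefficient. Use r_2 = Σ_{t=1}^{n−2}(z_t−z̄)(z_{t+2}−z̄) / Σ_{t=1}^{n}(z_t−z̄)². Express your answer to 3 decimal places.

0.458

Mean z̄ = (58.8 + 66.3 + 51.2 + 64.1 + 49.6 + 58.0)/6 = 58.0000
Deviations from mean: 0.8000, 8.3000, -6.8000, 6.1000, -8.4000, 0.0000
Σ(z_t−z̄)(z_{t+2}−z̄) = (-5.4400) + (50.6300) + (57.1200) + (0.0000) = 102.3100
Denominator Σ(z_t−z̄)² = 223.5400
r_2 = 102.3100 / 223.5400 = 0.458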